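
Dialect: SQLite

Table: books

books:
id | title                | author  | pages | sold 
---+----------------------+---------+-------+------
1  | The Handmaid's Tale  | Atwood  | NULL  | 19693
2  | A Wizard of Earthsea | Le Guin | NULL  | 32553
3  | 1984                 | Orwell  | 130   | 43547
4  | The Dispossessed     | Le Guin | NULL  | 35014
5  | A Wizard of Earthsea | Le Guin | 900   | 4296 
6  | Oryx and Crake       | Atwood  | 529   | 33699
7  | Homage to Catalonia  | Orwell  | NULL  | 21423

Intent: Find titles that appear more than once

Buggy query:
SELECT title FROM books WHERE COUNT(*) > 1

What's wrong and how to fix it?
Bug: COUNT(*) is an aggregate and cannot be used in WHERE

Fix: GROUP BY title, then filter groups with HAVING COUNT(*) > 1

Corrected query:
SELECT title FROM books GROUP BY title HAVING COUNT(*) > 1

Result:
title               
--------------------
A Wizard of Earthsea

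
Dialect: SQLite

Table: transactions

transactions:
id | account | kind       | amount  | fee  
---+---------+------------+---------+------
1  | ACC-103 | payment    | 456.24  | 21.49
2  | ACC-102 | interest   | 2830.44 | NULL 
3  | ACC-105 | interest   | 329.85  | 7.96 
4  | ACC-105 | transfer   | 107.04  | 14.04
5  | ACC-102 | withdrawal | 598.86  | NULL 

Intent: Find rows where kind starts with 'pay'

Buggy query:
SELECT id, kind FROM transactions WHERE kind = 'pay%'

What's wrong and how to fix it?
Bug: Wildcards only work with LIKE; '=' treats '%' as a literal character

Fix: Use LIKE for wildcard pattern matching

Corrected query:
SELECT id, kind FROM transactions WHERE kind LIKE 'pay%'

Result:
id | kind   
---+--------
1  | payment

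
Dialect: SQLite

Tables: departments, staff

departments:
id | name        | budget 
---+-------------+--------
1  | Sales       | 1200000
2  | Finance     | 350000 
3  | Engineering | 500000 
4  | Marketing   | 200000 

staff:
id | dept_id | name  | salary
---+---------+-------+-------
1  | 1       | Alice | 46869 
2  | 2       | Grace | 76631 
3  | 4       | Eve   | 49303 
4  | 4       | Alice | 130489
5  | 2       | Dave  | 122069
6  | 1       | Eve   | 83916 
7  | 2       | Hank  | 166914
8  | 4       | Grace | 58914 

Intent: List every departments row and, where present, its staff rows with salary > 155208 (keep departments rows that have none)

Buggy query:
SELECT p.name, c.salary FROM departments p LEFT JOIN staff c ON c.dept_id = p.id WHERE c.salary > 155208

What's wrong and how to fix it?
Bug: A WHERE condition on the right-hand table after LEFT JOIN drops unmatched parents

Fix: Move the right-table condition into the ON clause so unmatched parents are kept

Corrected query:
SELECT p.name, c.salary FROM departments p LEFT JOIN staff c ON c.dept_id = p.id AND c.salary > 155208

Result:
name        | salary
------------+-------
Sales       | NULL  
Finance     | 166914
Engineering | NULL  
Marketing   | NULL  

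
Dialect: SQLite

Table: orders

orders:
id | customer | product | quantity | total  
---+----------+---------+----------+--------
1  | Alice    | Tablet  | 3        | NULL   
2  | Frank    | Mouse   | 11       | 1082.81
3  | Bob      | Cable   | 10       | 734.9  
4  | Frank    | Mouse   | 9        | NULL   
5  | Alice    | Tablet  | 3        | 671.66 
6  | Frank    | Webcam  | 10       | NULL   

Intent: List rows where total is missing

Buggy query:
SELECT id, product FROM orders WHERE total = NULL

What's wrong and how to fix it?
Bug: Comparing to NULL with '=' never matches; NULL = NULL is unknown, not true

Fix: Replace '= NULL' with 'IS NULL'

Corrected query:
SELECT id, product FROM orders WHERE total IS NULL

Result:
id | product
---+--------
1  | Tablet 
4  | Mouse  
6  | Webcam 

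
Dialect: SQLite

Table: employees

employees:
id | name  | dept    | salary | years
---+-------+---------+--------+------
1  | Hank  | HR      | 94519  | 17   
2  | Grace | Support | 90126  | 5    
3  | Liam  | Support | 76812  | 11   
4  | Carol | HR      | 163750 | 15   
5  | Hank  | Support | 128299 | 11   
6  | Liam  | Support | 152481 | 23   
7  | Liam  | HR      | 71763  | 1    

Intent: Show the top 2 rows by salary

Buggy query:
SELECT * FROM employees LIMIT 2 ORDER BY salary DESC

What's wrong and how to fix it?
Bug: LIMIT must come after ORDER BY

Fix: Swap the clauses: ORDER BY first, then LIMIT

Corrected query:
SELECT * FROM employees ORDER BY salary DESC LIMIT 2

Result:
id | name  | dept    | salary | years
---+-------+---------+--------+------
4  | Carol | HR      | 163750 | 15   
6  | Liam  | Support | 152481 | 23   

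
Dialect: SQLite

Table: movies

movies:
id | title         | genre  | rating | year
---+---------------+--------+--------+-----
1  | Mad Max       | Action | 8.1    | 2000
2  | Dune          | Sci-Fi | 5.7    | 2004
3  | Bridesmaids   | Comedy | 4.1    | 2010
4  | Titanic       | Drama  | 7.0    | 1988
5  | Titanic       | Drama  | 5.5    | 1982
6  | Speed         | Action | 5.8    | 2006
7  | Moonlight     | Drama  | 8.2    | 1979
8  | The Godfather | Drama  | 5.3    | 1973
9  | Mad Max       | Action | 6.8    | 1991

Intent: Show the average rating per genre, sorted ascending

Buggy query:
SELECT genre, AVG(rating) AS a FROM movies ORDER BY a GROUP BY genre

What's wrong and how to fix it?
Bug: ORDER BY appears before GROUP BY; SQL clause order requires GROUP BY first

Fix: Move ORDER BY to the end, after GROUP BY

Corrected query:
SELECT genre, AVG(rating) AS a FROM movies GROUP BY genre ORDER BY a

Result:
genre  | a  
-------+----
Comedy | 4.1
Sci-Fi | 5.7
Drama  | 6.5
Action | 6.9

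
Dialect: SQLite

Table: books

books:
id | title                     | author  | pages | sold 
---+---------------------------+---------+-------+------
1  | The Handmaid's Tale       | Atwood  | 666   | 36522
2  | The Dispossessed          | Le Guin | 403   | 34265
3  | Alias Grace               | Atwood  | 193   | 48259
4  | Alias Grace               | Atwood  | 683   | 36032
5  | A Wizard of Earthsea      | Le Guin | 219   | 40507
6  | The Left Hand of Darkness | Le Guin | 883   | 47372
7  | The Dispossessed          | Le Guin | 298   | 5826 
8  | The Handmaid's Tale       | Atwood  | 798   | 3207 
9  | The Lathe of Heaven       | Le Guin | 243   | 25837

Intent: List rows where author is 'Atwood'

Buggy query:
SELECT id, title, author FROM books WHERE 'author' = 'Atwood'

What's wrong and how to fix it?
Bug: 'author' in single quotes is a string literal, not the column; the comparison is literal-vs-literal and never true

Fix: Reference the column as author without single quotes

Corrected query:
SELECT id, title, author FROM books WHERE author = 'Atwood'

Result:
id | title               | author
---+---------------------+-------
1  | The Handmaid's Tale | Atwood
3  | Alias Grace         | Atwood
4  | Alias Grace         | Atwood
8  | The Handmaid's Tale | Atwood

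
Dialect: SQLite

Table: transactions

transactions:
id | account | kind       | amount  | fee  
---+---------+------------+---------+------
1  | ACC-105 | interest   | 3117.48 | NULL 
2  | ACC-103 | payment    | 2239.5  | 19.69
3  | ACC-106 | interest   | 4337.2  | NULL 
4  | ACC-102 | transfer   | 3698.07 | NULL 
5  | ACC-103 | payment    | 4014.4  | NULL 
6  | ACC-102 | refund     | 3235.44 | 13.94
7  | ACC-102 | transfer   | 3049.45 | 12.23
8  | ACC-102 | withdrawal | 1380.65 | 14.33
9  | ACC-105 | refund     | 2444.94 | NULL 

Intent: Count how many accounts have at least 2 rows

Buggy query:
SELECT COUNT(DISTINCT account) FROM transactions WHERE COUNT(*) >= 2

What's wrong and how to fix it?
Bug: COUNT(*) cannot appear in WHERE; the per-group count doesn't exist yet

Fix: Use a subquery that GROUPs and filters with HAVING, then count its rows

Corrected query:
SELECT COUNT(*) FROM (SELECT account FROM transactions GROUP BY account HAVING COUNT(*) >= 2)

Result:
COUNT(*)
--------
3       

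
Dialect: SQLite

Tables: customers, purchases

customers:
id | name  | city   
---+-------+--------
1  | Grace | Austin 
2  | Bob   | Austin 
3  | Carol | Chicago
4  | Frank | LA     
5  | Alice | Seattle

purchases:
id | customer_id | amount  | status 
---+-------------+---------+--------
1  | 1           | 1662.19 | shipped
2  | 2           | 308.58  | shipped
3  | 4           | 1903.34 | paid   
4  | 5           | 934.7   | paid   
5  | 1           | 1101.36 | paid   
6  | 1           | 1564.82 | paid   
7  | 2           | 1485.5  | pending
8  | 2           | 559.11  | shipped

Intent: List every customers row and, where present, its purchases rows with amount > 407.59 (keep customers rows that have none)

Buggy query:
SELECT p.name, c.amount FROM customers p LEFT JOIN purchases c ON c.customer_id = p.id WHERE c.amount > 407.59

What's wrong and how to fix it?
Bug: A WHERE condition on the right-hand table after LEFT JOIN drops unmatched parents

Fix: Put 'c.amount > 407.59' in the JOIN's ON clause instead of WHERE

Corrected query:
SELECT p.name, c.amount FROM customers p LEFT JOIN purchases c ON c.customer_id = p.id AND c.amount > 407.59

Result:
name  | amount 
------+--------
Grace | 1101.36
Grace | 1564.82
Grace | 1662.19
Bob   | 559.11 
Bob   | 1485.5 
Carol | NULL   
Frank | 1903.34
Alice | 934.7  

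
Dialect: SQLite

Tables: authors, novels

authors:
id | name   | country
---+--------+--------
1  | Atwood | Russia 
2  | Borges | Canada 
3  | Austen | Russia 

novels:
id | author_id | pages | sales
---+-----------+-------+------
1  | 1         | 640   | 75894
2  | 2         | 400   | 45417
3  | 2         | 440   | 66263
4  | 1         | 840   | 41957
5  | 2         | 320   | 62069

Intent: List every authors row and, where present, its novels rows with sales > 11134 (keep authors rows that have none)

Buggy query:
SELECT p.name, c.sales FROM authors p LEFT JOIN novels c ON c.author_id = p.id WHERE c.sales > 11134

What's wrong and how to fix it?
Bug: A WHERE condition on the right-hand table after LEFT JOIN drops unmatched parents

Fix: Move the right-table condition into the ON clause so unmatched parents are kept

Corrected query:
SELECT p.name, c.sales FROM authors p LEFT JOIN novels c ON c.author_id = p.id AND c.sales > 11134

Result:
name   | sales
-------+------
Atwood | 41957
Atwood | 75894
Borges | 45417
Borges | 62069
Borges | 66263
Austen | NULL 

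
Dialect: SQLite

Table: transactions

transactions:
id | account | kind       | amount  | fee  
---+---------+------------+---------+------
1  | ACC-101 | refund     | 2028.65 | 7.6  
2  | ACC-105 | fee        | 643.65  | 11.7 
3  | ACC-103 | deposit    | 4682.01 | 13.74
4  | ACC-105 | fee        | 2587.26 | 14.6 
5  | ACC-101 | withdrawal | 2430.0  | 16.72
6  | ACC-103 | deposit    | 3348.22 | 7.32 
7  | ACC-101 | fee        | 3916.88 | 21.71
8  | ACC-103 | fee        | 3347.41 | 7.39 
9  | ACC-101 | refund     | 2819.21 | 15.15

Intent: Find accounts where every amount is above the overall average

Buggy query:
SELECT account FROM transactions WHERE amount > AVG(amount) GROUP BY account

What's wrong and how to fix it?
Bug: WHERE evaluates per row before aggregation, so AVG() is unavailable

Fix: Compute the overall average in a scalar subquery and compare each group's MIN against it in HAVING

Corrected query:
SELECT account FROM transactions GROUP BY account HAVING MIN(amount) > (SELECT AVG(amount) FROM transactions)

Result:
account
-------
ACC-103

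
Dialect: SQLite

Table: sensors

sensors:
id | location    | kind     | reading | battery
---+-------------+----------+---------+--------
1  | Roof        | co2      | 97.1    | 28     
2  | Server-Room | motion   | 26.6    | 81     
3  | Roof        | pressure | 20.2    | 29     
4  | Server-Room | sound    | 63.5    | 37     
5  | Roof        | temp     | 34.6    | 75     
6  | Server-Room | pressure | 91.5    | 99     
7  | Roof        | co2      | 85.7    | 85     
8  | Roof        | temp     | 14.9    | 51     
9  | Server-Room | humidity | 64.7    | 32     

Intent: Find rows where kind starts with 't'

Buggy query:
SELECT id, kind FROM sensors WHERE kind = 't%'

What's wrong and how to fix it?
Bug: Wildcards only work with LIKE; '=' treats '%' as a literal character

Fix: Replace '=' with LIKE so 't%' is treated as a pattern

Corrected query:
SELECT id, kind FROM sensors WHERE kind LIKE 't%'

Result:
id | kind
---+-----
5  | temp
8  | temp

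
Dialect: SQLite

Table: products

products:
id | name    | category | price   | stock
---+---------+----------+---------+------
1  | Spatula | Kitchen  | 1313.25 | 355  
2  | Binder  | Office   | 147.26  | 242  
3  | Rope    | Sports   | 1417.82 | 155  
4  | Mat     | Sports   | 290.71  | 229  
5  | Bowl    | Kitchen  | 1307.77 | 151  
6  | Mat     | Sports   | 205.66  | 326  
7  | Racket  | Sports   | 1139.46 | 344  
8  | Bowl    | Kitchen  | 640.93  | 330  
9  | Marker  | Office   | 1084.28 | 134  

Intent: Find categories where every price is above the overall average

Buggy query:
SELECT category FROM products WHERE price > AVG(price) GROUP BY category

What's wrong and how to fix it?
Bug: WHERE evaluates per row before aggregation, so AVG() is unavailable

Fix: Use a subquery for AVG and a HAVING MIN(...) filter so the condition holds for every row in the group

Corrected query:
SELECT category FROM products GROUP BY category HAVING MIN(price) > (SELECT AVG(price) FROM products)

Result:
(no rows)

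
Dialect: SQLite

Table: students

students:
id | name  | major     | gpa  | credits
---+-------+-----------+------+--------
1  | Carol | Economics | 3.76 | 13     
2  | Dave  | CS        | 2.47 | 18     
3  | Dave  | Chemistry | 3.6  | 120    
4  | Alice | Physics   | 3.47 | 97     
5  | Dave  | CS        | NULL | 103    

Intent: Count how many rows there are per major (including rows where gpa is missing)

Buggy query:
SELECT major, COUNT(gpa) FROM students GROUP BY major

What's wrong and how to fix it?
Bug: COUNT(gpa) skips NULLs, so groups with missing gpa are undercounted

Fix: Replace COUNT(gpa) with COUNT(*)

Corrected query:
SELECT major, COUNT(*) FROM students GROUP BY major

Result:
major     | COUNT(*)
----------+---------
CS        | 2       
Chemistry | 1       
Economics | 1       
Physics   | 1       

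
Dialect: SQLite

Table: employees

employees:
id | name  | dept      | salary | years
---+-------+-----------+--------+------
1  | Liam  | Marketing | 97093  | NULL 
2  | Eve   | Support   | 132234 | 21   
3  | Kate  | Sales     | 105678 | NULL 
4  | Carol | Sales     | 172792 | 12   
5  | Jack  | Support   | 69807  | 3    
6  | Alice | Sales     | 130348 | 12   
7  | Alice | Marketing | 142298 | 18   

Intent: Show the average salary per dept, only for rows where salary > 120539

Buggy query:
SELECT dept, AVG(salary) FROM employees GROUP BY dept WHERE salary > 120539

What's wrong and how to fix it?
Bug: Row-level WHERE must come before GROUP BY in the clause order

Fix: Place WHERE between FROM and GROUP BY

Corrected query:
SELECT dept, AVG(salary) FROM employees WHERE salary > 120539 GROUP BY dept

Result:
dept      | AVG(salary)
----------+------------
Marketing | 142298     
Sales     | 151570     
Support   | 132234     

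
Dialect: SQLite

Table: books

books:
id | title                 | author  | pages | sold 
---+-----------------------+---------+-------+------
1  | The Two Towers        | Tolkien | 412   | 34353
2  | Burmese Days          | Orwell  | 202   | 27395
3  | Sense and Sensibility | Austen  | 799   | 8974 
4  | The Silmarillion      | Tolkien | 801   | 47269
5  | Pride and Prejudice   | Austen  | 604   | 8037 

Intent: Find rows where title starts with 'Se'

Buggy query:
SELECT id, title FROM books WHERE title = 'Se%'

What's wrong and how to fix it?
Bug: Wildcards only work with LIKE; '=' treats '%' as a literal character

Fix: Use LIKE for wildcard pattern matching

Corrected query:
SELECT id, title FROM books WHERE title LIKE 'Se%'

Result:
id | title                
---+----------------------
3  | Sense and Sensibility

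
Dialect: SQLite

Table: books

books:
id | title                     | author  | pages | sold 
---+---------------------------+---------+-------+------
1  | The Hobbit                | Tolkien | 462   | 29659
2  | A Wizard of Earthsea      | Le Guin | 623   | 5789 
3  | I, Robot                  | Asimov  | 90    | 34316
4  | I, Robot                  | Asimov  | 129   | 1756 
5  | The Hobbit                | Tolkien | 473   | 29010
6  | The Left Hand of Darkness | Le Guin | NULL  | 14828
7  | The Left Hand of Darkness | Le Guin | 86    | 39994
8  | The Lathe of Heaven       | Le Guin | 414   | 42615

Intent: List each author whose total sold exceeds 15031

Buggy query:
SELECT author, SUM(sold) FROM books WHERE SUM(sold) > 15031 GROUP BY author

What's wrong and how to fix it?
Bug: SUM(sold) is an aggregate, but WHERE filters rows before aggregation

Fix: Move the aggregate condition to a HAVING clause

Corrected query:
SELECT author, SUM(sold) FROM books GROUP BY author HAVING SUM(sold) > 15031

Result:
author  | SUM(sold)
--------+----------
Asimov  | 36072    
Le Guin | 103226   
Tolkien | 58669    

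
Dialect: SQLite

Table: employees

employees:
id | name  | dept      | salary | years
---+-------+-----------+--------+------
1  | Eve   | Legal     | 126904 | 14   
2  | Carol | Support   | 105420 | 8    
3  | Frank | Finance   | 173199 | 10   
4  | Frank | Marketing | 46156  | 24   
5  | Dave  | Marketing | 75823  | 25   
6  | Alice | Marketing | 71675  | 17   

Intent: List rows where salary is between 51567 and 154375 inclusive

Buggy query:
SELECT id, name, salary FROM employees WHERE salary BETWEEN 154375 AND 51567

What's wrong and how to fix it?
Bug: BETWEEN expects the lower bound first; with 154375 AND 51567 the range is empty

Fix: Write BETWEEN 51567 AND 154375

Corrected query:
SELECT id, name, salary FROM employees WHERE salary BETWEEN 51567 AND 154375

Result:
id | name  | salary
---+-------+-------
1  | Eve   | 126904
2  | Carol | 105420
5  | Dave  | 75823 
6  | Alice | 71675 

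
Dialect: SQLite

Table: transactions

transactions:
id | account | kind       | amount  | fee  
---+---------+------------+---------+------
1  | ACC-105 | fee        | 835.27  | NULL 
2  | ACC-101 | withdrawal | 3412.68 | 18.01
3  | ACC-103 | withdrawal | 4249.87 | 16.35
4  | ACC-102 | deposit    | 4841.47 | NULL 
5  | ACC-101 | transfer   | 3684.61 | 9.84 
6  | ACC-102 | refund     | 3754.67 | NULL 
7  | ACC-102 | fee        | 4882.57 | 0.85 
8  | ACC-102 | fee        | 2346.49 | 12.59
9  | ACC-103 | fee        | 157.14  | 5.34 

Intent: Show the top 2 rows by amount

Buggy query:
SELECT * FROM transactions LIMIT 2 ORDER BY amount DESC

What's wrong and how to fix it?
Bug: ORDER BY cannot follow LIMIT; LIMIT is the final clause

Fix: Sort with ORDER BY, then apply LIMIT

Corrected query:
SELECT * FROM transactions ORDER BY amount DESC LIMIT 2

Result:
id | account | kind    | amount  | fee 
---+---------+---------+---------+-----
7  | ACC-102 | fee     | 4882.57 | 0.85
4  | ACC-102 | deposit | 4841.47 | NULL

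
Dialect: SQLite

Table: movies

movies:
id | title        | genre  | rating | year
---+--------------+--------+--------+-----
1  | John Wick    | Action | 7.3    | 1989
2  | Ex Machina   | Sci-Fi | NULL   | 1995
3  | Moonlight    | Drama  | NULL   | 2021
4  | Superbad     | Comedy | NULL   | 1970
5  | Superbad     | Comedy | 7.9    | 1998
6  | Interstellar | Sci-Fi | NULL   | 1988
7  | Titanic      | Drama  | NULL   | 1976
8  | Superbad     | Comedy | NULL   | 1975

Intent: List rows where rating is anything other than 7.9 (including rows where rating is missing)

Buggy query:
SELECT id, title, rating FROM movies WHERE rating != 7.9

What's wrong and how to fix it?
Bug: 'rating != 7.9' is unknown when rating is NULL, so NULL rows are silently excluded

Fix: Handle NULL separately with IS NULL alongside the inequality

Corrected query:
SELECT id, title, rating FROM movies WHERE rating != 7.9 OR rating IS NULL

Result:
id | title        | rating
---+--------------+-------
1  | John Wick    | 7.3   
2  | Ex Machina   | NULL  
3  | Moonlight    | NULL  
4  | Superbad     | NULL  
6  | Interstellar | NULL  
7  | Titanic      | NULL  
8  | Superbad     | NULL  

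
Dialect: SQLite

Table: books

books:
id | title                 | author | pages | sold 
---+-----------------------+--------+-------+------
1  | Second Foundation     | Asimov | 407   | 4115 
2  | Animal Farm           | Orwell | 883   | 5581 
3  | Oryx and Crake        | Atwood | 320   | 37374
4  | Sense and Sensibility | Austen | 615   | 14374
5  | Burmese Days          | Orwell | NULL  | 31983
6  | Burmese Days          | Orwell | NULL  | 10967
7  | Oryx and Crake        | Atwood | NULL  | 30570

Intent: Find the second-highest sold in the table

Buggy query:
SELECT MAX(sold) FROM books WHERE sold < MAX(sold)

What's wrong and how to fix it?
Bug: The inner MAX is an aggregate inside WHERE, which is not allowed

Fix: Compute the overall MAX in a subquery, then take MAX of rows below it

Corrected query:
SELECT MAX(sold) FROM books WHERE sold < (SELECT MAX(sold) FROM books)

Result:
MAX(sold)
---------
31983    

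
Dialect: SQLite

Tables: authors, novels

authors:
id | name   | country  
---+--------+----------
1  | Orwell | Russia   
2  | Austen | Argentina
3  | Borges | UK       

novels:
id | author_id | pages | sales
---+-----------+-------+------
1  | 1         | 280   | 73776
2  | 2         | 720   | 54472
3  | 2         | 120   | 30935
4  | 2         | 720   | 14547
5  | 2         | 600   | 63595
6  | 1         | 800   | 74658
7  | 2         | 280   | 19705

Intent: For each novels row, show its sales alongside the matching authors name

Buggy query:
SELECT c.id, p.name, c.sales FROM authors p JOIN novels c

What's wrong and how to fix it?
Bug: JOIN with no ON clause produces a cartesian product; every novels row pairs with every authors row

Fix: Add ON c.author_id = p.id to the JOIN

Corrected query:
SELECT c.id, p.name, c.sales FROM authors p JOIN novels c ON c.author_id = p.id

Result:
id | name   | sales
---+--------+------
1  | Orwell | 73776
2  | Austen | 54472
3  | Austen | 30935
4  | Austen | 14547
5  | Austen | 63595
6  | Orwell | 74658
7  | Austen | 19705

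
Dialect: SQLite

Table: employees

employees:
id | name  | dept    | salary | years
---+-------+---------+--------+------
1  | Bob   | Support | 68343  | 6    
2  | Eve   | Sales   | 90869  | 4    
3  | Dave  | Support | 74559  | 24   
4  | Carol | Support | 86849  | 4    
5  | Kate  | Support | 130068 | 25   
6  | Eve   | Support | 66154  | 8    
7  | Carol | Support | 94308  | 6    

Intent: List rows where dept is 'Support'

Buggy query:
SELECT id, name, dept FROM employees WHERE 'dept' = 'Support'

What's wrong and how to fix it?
Bug: Single quotes denote string literals in SQL; the column name is being compared as a constant string

Fix: Reference the column as dept without single quotes

Corrected query:
SELECT id, name, dept FROM employees WHERE dept = 'Support'

Result:
id | name  | dept   
---+-------+--------
1  | Bob   | Support
3  | Dave  | Support
4  | Carol | Support
5  | Kate  | Support
6  | Eve   | Support
7  | Carol | Support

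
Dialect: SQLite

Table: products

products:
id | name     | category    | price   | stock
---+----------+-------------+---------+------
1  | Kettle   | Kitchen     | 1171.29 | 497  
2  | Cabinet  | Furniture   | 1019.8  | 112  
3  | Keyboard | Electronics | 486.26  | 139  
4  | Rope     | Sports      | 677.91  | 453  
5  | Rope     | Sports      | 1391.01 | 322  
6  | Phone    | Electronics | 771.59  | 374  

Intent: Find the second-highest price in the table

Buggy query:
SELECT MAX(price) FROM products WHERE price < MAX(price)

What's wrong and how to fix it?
Bug: The inner MAX is an aggregate inside WHERE, which is not allowed

Fix: Put the inner MAX in a scalar subquery

Corrected query:
SELECT MAX(price) FROM products WHERE price < (SELECT MAX(price) FROM products)

Result:
MAX(price)
----------
1171.29   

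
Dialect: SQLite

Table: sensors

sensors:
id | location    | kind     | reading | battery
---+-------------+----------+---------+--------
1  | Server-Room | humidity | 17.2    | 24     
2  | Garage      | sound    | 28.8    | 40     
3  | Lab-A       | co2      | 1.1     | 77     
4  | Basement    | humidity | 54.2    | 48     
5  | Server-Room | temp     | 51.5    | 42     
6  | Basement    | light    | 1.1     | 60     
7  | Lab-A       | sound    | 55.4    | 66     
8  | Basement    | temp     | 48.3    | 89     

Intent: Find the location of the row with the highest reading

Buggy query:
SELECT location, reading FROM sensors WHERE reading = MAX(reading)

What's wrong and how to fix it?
Bug: WHERE is evaluated per row; an aggregate over the whole table isn't defined there

Fix: Wrap MAX in a scalar subquery so WHERE compares against a single value

Corrected query:
SELECT location, reading FROM sensors WHERE reading = (SELECT MAX(reading) FROM sensors)

Result:
location | reading
---------+--------
Lab-A    | 55.4   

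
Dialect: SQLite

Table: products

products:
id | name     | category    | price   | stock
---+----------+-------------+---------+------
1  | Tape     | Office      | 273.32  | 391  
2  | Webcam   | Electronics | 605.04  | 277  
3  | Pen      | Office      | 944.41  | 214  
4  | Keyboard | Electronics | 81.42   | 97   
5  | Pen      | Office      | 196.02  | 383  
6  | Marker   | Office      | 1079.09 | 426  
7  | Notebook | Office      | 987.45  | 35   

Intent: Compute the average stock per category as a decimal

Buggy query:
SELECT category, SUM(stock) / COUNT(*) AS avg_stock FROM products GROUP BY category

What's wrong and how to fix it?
Bug: SUM(stock) and COUNT(*) are both integers; the division truncates the fractional part

Fix: Cast one side to REAL so the division keeps the fractional part

Corrected query:
SELECT category, SUM(stock) * 1.0 / COUNT(*) AS avg_stock FROM products GROUP BY category

Result:
category    | avg_stock
------------+----------
Electronics | 187      
Office      | 289.8    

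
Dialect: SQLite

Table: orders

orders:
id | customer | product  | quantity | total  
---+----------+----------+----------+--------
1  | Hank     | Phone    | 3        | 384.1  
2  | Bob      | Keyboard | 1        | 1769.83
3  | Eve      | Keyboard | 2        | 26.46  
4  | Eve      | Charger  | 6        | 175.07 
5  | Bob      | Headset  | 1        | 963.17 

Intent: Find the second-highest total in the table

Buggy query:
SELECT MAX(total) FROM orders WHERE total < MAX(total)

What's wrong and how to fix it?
Bug: MAX(total) on the right of the comparison is an aggregate-in-WHERE error

Fix: Compute the overall MAX in a subquery, then take MAX of rows below it

Corrected query:
SELECT MAX(total) FROM orders WHERE total < (SELECT MAX(total) FROM orders)

Result:
MAX(total)
----------
963.17    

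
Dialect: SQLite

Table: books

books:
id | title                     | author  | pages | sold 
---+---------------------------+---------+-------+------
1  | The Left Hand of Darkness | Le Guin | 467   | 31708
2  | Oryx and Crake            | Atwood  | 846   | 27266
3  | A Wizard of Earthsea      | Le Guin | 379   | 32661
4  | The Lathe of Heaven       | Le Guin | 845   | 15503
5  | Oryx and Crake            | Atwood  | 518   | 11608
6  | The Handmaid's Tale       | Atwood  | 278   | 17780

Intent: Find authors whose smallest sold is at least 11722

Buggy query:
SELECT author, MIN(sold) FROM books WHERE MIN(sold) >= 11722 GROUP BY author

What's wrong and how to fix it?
Bug: MIN() in WHERE is a misuse of aggregate

Fix: Replace WHERE with HAVING after the GROUP BY

Corrected query:
SELECT author, MIN(sold) FROM books GROUP BY author HAVING MIN(sold) >= 11722

Result:
author  | MIN(sold)
--------+----------
Le Guin | 15503    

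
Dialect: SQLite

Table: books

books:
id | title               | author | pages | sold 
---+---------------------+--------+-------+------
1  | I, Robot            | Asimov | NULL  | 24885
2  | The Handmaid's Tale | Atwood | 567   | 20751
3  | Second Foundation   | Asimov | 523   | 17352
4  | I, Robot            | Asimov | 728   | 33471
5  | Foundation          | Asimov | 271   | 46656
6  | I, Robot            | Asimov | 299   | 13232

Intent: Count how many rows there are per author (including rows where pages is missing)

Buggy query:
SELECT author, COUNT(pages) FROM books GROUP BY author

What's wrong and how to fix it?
Bug: COUNT(column) counts non-NULL values only; rows with NULL pages aren't counted

Fix: Replace COUNT(pages) with COUNT(*)

Corrected query:
SELECT author, COUNT(*) FROM books GROUP BY author

Result:
author | COUNT(*)
-------+---------
Asimov | 5       
Atwood | 1       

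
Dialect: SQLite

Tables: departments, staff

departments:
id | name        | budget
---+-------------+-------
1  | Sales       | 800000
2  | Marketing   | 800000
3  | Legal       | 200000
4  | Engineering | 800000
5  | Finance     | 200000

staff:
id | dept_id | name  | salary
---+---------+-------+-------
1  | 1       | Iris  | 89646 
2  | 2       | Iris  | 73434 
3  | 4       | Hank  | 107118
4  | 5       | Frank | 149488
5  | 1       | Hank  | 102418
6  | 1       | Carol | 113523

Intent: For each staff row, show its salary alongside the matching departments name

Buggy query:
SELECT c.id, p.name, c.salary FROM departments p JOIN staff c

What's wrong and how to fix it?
Bug: Missing join condition: each staff row is matched to all departments rows instead of just its own

Fix: Specify the join condition linking the foreign key to the parent id

Corrected query:
SELECT c.id, p.name, c.salary FROM departments p JOIN staff c ON c.dept_id = p.id

Result:
id | name        | salary
---+-------------+-------
1  | Sales       | 89646 
2  | Marketing   | 73434 
3  | Engineering | 107118
4  | Finance     | 149488
5  | Sales       | 102418
6  | Sales       | 113523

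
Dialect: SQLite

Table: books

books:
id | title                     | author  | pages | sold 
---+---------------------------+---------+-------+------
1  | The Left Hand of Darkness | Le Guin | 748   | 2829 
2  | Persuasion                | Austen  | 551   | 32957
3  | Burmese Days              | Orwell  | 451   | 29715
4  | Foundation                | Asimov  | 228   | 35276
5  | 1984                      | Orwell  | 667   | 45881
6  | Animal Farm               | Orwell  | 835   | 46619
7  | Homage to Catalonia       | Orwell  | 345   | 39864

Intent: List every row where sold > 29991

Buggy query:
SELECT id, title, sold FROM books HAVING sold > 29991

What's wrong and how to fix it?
Bug: HAVING filters the output of aggregation, but this query has no GROUP BY and no aggregate functions, so SQLite rejects it (HAVING clause on a non-aggregate query); the condition here is per row

Fix: Replace HAVING with WHERE since the condition applies to individual rows

Corrected query:
SELECT id, title, sold FROM books WHERE sold > 29991

Result:
id | title               | sold 
---+---------------------+------
2  | Persuasion          | 32957
4  | Foundation          | 35276
5  | 1984                | 45881
6  | Animal Farm         | 46619
7  | Homage to Catalonia | 39864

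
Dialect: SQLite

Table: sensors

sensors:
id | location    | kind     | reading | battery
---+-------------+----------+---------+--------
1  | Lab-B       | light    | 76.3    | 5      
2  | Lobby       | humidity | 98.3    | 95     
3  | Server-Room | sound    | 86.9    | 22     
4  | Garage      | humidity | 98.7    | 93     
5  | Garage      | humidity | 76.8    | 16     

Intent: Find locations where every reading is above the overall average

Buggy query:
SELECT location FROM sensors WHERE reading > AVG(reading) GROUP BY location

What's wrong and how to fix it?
Bug: AVG() is an aggregate; it can't sit directly in WHERE

Fix: Use a subquery for AVG and a HAVING MIN(...) filter so the condition holds for every row in the group

Corrected query:
SELECT location FROM sensors GROUP BY location HAVING MIN(reading) > (SELECT AVG(reading) FROM sensors)

Result:
location
--------
Lobby   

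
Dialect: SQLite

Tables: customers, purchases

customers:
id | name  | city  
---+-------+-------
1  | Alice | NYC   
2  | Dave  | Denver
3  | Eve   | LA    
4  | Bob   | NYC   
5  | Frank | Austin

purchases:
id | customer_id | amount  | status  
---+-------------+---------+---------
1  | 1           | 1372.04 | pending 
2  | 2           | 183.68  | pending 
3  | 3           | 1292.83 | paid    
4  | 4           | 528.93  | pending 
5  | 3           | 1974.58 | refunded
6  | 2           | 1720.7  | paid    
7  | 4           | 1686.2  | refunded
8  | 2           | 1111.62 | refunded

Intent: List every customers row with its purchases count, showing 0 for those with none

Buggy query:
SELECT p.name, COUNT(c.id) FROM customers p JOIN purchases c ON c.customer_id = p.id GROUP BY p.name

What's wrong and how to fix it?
Bug: An inner join excludes parents with zero children

Fix: Use LEFT JOIN so parents without children still appear (COUNT(c.id) gives 0)

Corrected query:
SELECT p.name, COUNT(c.id) FROM customers p LEFT JOIN purchases c ON c.customer_id = p.id GROUP BY p.name

Result:
name  | COUNT(c.id)
------+------------
Alice | 1          
Bob   | 2          
Dave  | 3          
Eve   | 2          
Frank | 0          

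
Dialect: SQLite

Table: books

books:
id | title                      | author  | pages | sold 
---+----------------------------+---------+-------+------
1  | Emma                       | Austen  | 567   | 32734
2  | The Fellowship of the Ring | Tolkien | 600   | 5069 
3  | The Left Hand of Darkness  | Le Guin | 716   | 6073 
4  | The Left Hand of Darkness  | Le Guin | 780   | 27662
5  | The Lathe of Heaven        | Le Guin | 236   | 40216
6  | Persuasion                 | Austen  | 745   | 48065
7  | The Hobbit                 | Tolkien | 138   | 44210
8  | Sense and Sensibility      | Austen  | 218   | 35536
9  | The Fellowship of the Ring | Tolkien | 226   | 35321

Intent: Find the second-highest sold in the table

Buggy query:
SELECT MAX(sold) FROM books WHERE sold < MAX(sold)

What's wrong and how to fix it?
Bug: MAX(sold) on the right of the comparison is an aggregate-in-WHERE error

Fix: Put the inner MAX in a scalar subquery

Corrected query:
SELECT MAX(sold) FROM books WHERE sold < (SELECT MAX(sold) FROM books)

Result:
MAX(sold)
---------
44210    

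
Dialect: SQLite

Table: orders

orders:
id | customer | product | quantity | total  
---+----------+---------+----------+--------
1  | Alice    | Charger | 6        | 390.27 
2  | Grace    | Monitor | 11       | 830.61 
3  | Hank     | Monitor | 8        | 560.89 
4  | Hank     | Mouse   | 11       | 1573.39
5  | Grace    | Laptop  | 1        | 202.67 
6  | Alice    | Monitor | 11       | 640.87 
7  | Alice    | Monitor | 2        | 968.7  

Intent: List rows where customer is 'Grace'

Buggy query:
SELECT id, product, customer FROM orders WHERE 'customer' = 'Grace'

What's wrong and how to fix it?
Bug: Single quotes denote string literals in SQL; the column name is being compared as a constant string

Fix: Remove the quotes around the column name (or use double quotes for an identifier)

Corrected query:
SELECT id, product, customer FROM orders WHERE customer = 'Grace'

Result:
id | product | customer
---+---------+---------
2  | Monitor | Grace   
5  | Laptop  | Grace   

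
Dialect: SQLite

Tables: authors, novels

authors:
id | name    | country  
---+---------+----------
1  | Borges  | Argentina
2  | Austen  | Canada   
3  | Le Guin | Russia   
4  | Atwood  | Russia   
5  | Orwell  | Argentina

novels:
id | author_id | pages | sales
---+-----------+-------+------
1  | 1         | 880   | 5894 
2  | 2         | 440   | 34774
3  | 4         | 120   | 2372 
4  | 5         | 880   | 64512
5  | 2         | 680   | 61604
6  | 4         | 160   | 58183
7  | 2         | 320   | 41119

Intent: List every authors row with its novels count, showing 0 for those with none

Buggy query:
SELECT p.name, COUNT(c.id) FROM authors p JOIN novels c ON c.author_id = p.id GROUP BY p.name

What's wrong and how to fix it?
Bug: INNER JOIN drops authors rows that have no matching novels rows

Fix: Use LEFT JOIN so parents without children still appear (COUNT(c.id) gives 0)

Corrected query:
SELECT p.name, COUNT(c.id) FROM authors p LEFT JOIN novels c ON c.author_id = p.id GROUP BY p.name

Result:
name    | COUNT(c.id)
--------+------------
Atwood  | 2          
Austen  | 3          
Borges  | 1          
Le Guin | 0          
Orwell  | 1          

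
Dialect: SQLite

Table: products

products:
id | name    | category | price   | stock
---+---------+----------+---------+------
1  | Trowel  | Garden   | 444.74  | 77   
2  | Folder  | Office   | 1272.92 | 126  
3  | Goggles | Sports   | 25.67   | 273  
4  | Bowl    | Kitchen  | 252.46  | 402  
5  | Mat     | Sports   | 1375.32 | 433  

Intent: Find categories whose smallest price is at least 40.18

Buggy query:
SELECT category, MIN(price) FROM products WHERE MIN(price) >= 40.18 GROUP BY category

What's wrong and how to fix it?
Bug: Aggregates like MIN are computed per group after WHERE runs

Fix: Use HAVING for the per-group MIN condition

Corrected query:
SELECT category, MIN(price) FROM products GROUP BY category HAVING MIN(price) >= 40.18

Result:
category | MIN(price)
---------+-----------
Garden   | 444.74    
Kitchen  | 252.46    
Office   | 1272.92   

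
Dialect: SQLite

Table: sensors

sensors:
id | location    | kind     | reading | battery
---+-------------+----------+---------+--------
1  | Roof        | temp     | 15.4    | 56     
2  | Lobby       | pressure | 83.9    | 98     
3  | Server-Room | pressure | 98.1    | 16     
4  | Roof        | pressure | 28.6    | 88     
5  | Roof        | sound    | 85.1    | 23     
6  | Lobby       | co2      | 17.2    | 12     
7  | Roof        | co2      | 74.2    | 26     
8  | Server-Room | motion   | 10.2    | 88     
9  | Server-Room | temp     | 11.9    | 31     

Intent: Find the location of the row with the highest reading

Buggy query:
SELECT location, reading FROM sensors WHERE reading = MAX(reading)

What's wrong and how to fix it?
Bug: MAX(reading) is an aggregate and cannot be used directly in WHERE

Fix: Wrap MAX in a scalar subquery so WHERE compares against a single value

Corrected query:
SELECT location, reading FROM sensors WHERE reading = (SELECT MAX(reading) FROM sensors)

Result:
location    | reading
------------+--------
Server-Room | 98.1   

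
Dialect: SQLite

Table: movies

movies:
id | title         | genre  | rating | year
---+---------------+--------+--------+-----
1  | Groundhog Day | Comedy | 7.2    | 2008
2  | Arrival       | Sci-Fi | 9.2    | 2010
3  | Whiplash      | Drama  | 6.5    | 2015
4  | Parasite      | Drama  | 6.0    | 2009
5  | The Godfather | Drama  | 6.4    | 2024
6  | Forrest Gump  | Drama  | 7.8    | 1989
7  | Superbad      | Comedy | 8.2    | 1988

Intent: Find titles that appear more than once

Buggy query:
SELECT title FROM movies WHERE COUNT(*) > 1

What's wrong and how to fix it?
Bug: WHERE can't reference COUNT(*); aggregates are computed after WHERE

Fix: Group first, then use HAVING for the count condition

Corrected query:
SELECT title FROM movies GROUP BY title HAVING COUNT(*) > 1

Result:
(no rows)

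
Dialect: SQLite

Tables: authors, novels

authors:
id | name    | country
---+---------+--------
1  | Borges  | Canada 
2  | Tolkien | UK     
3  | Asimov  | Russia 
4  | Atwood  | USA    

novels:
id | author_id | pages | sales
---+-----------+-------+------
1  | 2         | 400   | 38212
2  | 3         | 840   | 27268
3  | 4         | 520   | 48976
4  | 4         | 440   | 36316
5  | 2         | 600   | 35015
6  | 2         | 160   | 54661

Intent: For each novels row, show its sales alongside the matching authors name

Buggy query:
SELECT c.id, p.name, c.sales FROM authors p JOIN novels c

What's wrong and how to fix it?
Bug: Missing join condition: each novels row is matched to all authors rows instead of just its own

Fix: Add ON c.author_id = p.id to the JOIN

Corrected query:
SELECT c.id, p.name, c.sales FROM authors p JOIN novels c ON c.author_id = p.id

Result:
id | name    | sales
---+---------+------
1  | Tolkien | 38212
2  | Asimov  | 27268
3  | Atwood  | 48976
4  | Atwood  | 36316
5  | Tolkien | 35015
6  | Tolkien | 54661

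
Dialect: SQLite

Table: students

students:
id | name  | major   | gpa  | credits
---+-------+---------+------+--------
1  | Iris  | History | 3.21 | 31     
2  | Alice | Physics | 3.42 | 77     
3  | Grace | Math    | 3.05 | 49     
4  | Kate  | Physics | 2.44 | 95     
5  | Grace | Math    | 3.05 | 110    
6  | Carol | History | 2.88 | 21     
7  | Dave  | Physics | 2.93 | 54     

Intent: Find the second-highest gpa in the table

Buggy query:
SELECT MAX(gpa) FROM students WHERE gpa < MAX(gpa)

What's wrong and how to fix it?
Bug: The inner MAX is an aggregate inside WHERE, which is not allowed

Fix: Put the inner MAX in a scalar subquery

Corrected query:
SELECT MAX(gpa) FROM students WHERE gpa < (SELECT MAX(gpa) FROM students)

Result:
MAX(gpa)
--------
3.21    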